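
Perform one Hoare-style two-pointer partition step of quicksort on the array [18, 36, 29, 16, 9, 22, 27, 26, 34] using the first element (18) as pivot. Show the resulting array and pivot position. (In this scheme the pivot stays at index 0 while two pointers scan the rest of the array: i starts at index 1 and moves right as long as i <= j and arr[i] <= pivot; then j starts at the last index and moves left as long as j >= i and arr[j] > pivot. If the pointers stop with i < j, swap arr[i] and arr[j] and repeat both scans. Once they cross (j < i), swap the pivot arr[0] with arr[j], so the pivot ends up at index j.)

Hoare-style two-pointer partition with pivot = 18:

Initial array: [18, 36, 29, 16, 9, 22, 27, 26, 34]

Pointers start at i = 1, j = 8.
i stops at index 1 (arr[1]=36 > 18), j stops at index 4 (arr[4]=9 <= 18): swap arr[1] and arr[4], array becomes [18, 9, 29, 16, 36, 22, 27, 26, 34]
i stops at index 2 (arr[2]=29 > 18), j stops at index 3 (arr[3]=16 <= 18): swap arr[2] and arr[3], array becomes [18, 9, 16, 29, 36, 22, 27, 26, 34]
i ends at 3, j ends at 2: the pointers have crossed (j < i), so scanning stops.

Swap pivot arr[0] with arr[2] to place pivot at position 2: [16, 9, 18, 29, 36, 22, 27, 26, 34]
Pivot position: 2

After partitioning with pivot 18, the array becomes [16, 9, 18, 29, 36, 22, 27, 26, 34]. The pivot is placed at index 2. All elements to the left of the pivot are <= 18, and all elements to the right are > 18.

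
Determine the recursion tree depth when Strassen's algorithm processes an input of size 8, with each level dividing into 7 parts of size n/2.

For divide and conquer with division factor 2:

Problem sizes at each level:
Level 0: 8
Level 1: 4
Level 2: 2
Level 3: 1

The root is level 0 and the size-1 base case is level 3 (the tree spans levels 0 through 3, i.e. 4 levels counting the root), so the depth is the number of divisions: log_2(8) = 3

The recursion tree depth is log_2(8) = 3. At each level, the problem size is divided by 2, so it takes 3 divisions to reduce to a base case of size 1. The algorithm makes 7 recursive calls at each level.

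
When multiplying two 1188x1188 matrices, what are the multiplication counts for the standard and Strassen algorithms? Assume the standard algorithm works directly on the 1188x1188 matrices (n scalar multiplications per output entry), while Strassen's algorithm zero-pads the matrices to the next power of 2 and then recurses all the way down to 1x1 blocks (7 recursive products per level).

Matrix multiplication for 1188x1188 matrices:

Strassen's algorithm requires power-of-2 dimensions. Pad 1188x1188 to 2048x2048 (next power of 2).

Standard algorithm: 1188^3 = 1676676672 multiplications
Strassen's algorithm: 7^(log2(2048)) = 7^11 = 1977326743 multiplications
Difference: 1676676672 - 1977326743 = -300650071 (Strassen uses MORE here due to padding overhead — for small or just-over-power-of-2 n, padding can outweigh the per-level savings)

Standard: 1676676672 multiplications (1188^3). Strassen: 1977326743 multiplications (7^11, after padding to 2048x2048). Strassen reduces 8 recursive multiplications to 7 at each level.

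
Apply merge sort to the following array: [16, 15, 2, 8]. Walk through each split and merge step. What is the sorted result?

Merge sort trace:

Split: [16, 15, 2, 8] -> [16, 15] and [2, 8]
  Split: [16, 15] -> [16] and [15]
  Merge: [16] + [15] -> [15, 16]
  Split: [2, 8] -> [2] and [8]
  Merge: [2] + [8] -> [2, 8]
Merge: [15, 16] + [2, 8] -> [2, 8, 15, 16]

Final sorted array: [2, 8, 15, 16]

The merge sort proceeds by recursively splitting the array and merging sorted halves.
After all merges, the sorted array is [2, 8, 15, 16].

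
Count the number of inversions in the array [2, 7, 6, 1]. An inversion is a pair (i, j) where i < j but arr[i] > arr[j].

Finding inversions in [2, 7, 6, 1]:

(0, 3): arr[0]=2 > arr[3]=1
(1, 2): arr[1]=7 > arr[2]=6
(1, 3): arr[1]=7 > arr[3]=1
(2, 3): arr[2]=6 > arr[3]=1

Total inversions: 4

The array has 4 inversion(s): (0,3), (1,2), (1,3), (2,3). Each pair (i,j) satisfies i < j and arr[i] > arr[j].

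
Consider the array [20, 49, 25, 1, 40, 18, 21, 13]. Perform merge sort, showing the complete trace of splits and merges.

Merge sort trace:

Split: [20, 49, 25, 1, 40, 18, 21, 13] -> [20, 49, 25, 1] and [40, 18, 21, 13]
  Split: [20, 49, 25, 1] -> [20, 49] and [25, 1]
    Split: [20, 49] -> [20] and [49]
    Merge: [20] + [49] -> [20, 49]
    Split: [25, 1] -> [25] and [1]
    Merge: [25] + [1] -> [1, 25]
  Merge: [20, 49] + [1, 25] -> [1, 20, 25, 49]
  Split: [40, 18, 21, 13] -> [40, 18] and [21, 13]
    Split: [40, 18] -> [40] and [18]
    Merge: [40] + [18] -> [18, 40]
    Split: [21, 13] -> [21] and [13]
    Merge: [21] + [13] -> [13, 21]
  Merge: [18, 40] + [13, 21] -> [13, 18, 21, 40]
Merge: [1, 20, 25, 49] + [13, 18, 21, 40] -> [1, 13, 18, 20, 21, 25, 40, 49]

Final sorted array: [1, 13, 18, 20, 21, 25, 40, 49]

The merge sort proceeds by recursively splitting the array and merging sorted halves.
After all merges, the sorted array is [1, 13, 18, 20, 21, 25, 40, 49].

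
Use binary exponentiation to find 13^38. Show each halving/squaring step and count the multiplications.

Computing 13^38 by squaring (build up from 13^1; each line after the first costs one multiplication):

13^1 = 13
13^2 = (13^1)^2 = 13^2 = 169
13^4 = (13^2)^2 = 169^2 = 28561
13^8 = (13^4)^2 = 28561^2 = 815730721
13^9 = 13 * 13^8 = 13 * 815730721 = 10604499373
13^18 = (13^9)^2 = 10604499373^2 = 112455406951957393129
13^19 = 13 * 13^18 = 13 * 112455406951957393129 = 1461920290375446110677
13^38 = (13^19)^2 = 1461920290375446110677^2 = 2137210935411428674141543654682486133398329

Result: 2137210935411428674141543654682486133398329
Multiplications needed: 7 (7 lines after 13^1)

13^38 = 2137210935411428674141543654682486133398329. Using exponentiation by squaring, this requires 7 multiplications. The key idea: if the exponent is even, square the half-power; if odd, multiply by the base once.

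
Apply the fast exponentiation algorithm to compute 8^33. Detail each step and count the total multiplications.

Computing 8^33 by squaring (build up from 8^1; each line after the first costs one multiplication):

8^1 = 8
8^2 = (8^1)^2 = 8^2 = 64
8^4 = (8^2)^2 = 64^2 = 4096
8^8 = (8^4)^2 = 4096^2 = 16777216
8^16 = (8^8)^2 = 16777216^2 = 281474976710656
8^32 = (8^16)^2 = 281474976710656^2 = 79228162514264337593543950336
8^33 = 8 * 8^32 = 8 * 79228162514264337593543950336 = 633825300114114700748351602688

Result: 633825300114114700748351602688
Multiplications needed: 6 (6 lines after 8^1)

8^33 = 633825300114114700748351602688. Using exponentiation by squaring, this requires 6 multiplications. The key idea: if the exponent is even, square the half-power; if odd, multiply by the base once.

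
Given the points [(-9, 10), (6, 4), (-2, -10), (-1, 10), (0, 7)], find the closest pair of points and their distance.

Computing all pairwise distances among 5 points:

d((-9, 10), (6, 4)) = 16.1555
d((-9, 10), (-2, -10)) = 21.1896
d((-9, 10), (-1, 10)) = 8.0
d((-9, 10), (0, 7)) = 9.4868
d((6, 4), (-2, -10)) = 16.1245
d((6, 4), (-1, 10)) = 9.2195
d((6, 4), (0, 7)) = 6.7082
d((-2, -10), (-1, 10)) = 20.025
d((-2, -10), (0, 7)) = 17.1172
d((-1, 10), (0, 7)) = 3.1623 <-- minimum

Closest pair: (-1, 10) and (0, 7) with distance 3.1623

The closest pair is (-1, 10) and (0, 7) with Euclidean distance 3.1623. For 5 points, brute-force pairwise comparison is shown above. For large n, the divide-and-conquer algorithm (sort by x, recurse on halves, check the dividing strip) achieves O(n log n).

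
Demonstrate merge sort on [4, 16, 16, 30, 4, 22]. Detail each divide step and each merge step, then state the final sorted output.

Merge sort trace:

Split: [4, 16, 16, 30, 4, 22] -> [4, 16, 16] and [30, 4, 22]
  Split: [4, 16, 16] -> [4] and [16, 16]
    Split: [16, 16] -> [16] and [16]
    Merge: [16] + [16] -> [16, 16]
  Merge: [4] + [16, 16] -> [4, 16, 16]
  Split: [30, 4, 22] -> [30] and [4, 22]
    Split: [4, 22] -> [4] and [22]
    Merge: [4] + [22] -> [4, 22]
  Merge: [30] + [4, 22] -> [4, 22, 30]
Merge: [4, 16, 16] + [4, 22, 30] -> [4, 4, 16, 16, 22, 30]

Final sorted array: [4, 4, 16, 16, 22, 30]

The merge sort proceeds by recursively splitting the array and merging sorted halves.
After all merges, the sorted array is [4, 4, 16, 16, 22, 30].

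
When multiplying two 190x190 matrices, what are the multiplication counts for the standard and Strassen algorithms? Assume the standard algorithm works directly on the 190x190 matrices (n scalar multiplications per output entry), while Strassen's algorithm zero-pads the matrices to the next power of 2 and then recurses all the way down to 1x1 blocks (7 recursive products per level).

Matrix multiplication for 190x190 matrices:

Strassen's algorithm requires power-of-2 dimensions. Pad 190x190 to 256x256 (next power of 2).

Standard algorithm: 190^3 = 6859000 multiplications
Strassen's algorithm: 7^(log2(256)) = 7^8 = 5764801 multiplications
Savings: 6859000 - 5764801 = 1094199 multiplications

Standard: 6859000 multiplications (190^3). Strassen: 5764801 multiplications (7^8, after padding to 256x256). Strassen reduces 8 recursive multiplications to 7 at each level.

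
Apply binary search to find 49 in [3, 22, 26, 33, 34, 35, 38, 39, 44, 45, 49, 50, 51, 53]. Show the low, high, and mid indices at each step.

Binary search for 49 in [3, 22, 26, 33, 34, 35, 38, 39, 44, 45, 49, 50, 51, 53]:

lo=0, hi=13, mid=6, arr[mid]=38 -> 38 < 49, search right half
lo=7, hi=13, mid=10, arr[mid]=49 -> Found target at index 10!

Binary search finds 49 at index 10 after 2 comparisons. The search repeatedly halves the search space by comparing with the middle element.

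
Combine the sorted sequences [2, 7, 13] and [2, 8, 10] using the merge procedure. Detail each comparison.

Merging process:

Compare 2 vs 2: take 2 from left. Merged: [2]
Compare 7 vs 2: take 2 from right. Merged: [2, 2]
Compare 7 vs 8: take 7 from left. Merged: [2, 2, 7]
Compare 13 vs 8: take 8 from right. Merged: [2, 2, 7, 8]
Compare 13 vs 10: take 10 from right. Merged: [2, 2, 7, 8, 10]
Append remaining from left: [13]. Merged: [2, 2, 7, 8, 10, 13]

Final merged array: [2, 2, 7, 8, 10, 13]
Total comparisons: 5

The merged array is [2, 2, 7, 8, 10, 13], requiring 5 comparisons. The merge step runs in O(n) time where n is the total number of elements.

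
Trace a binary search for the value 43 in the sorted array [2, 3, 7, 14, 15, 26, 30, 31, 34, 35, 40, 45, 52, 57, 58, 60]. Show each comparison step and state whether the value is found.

Binary search for 43 in [2, 3, 7, 14, 15, 26, 30, 31, 34, 35, 40, 45, 52, 57, 58, 60]:

lo=0, hi=15, mid=7, arr[mid]=31 -> 31 < 43, search right half
lo=8, hi=15, mid=11, arr[mid]=45 -> 45 > 43, search left half
lo=8, hi=10, mid=9, arr[mid]=35 -> 35 < 43, search right half
lo=10, hi=10, mid=10, arr[mid]=40 -> 40 < 43, search right half
lo=11 > hi=10, target 43 not found

Binary search determines that 43 is not in the array after 4 comparisons. The search space was exhausted without finding the target.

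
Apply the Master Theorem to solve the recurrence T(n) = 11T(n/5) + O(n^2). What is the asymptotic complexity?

Master Theorem for T(n) = 11T(n/5) + O(n^2):

a = 11, b = 5, c = 2
log_b(a) = log_5(11) = 1.4899

Case 3: c = 2 > log_5(11) = 1.4899
T(n) = O(n^2) = O(n^2)

For T(n) = 11T(n/5) + O(n^2): log_5(11) = 1.4899. This is Case 3 of the Master Theorem (c > log_b(a), work dominated by root), giving O(n^2).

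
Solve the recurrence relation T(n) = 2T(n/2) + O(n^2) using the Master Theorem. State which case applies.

Master Theorem for T(n) = 2T(n/2) + O(n^2):

a = 2, b = 2, c = 2
log_b(a) = log_2(2) = 1.0000

Case 3: c = 2 > log_2(2) = 1.0000
T(n) = O(n^2) = O(n^2)

For T(n) = 2T(n/2) + O(n^2): log_2(2) = 1.0000. This is Case 3 of the Master Theorem (c > log_b(a), work dominated by root), giving O(n^2).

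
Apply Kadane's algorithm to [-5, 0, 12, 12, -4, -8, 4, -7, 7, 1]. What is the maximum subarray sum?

Using Kadane's algorithm on [-5, 0, 12, 12, -4, -8, 4, -7, 7, 1]:

Scanning through the array:
Position 1 (value 0): max_ending_here = 0, max_so_far = 0
Position 2 (value 12): max_ending_here = 12, max_so_far = 12
Position 3 (value 12): max_ending_here = 24, max_so_far = 24
Position 4 (value -4): max_ending_here = 20, max_so_far = 24
Position 5 (value -8): max_ending_here = 12, max_so_far = 24
Position 6 (value 4): max_ending_here = 16, max_so_far = 24
Position 7 (value -7): max_ending_here = 9, max_so_far = 24
Position 8 (value 7): max_ending_here = 16, max_so_far = 24
Position 9 (value 1): max_ending_here = 17, max_so_far = 24

Maximum subarray: [0, 12, 12]
Maximum sum: 24

The maximum subarray is [0, 12, 12] with sum 24. This subarray runs from index 1 to index 3.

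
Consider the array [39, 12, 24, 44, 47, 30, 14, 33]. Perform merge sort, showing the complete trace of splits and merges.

Merge sort trace:

Split: [39, 12, 24, 44, 47, 30, 14, 33] -> [39, 12, 24, 44] and [47, 30, 14, 33]
  Split: [39, 12, 24, 44] -> [39, 12] and [24, 44]
    Split: [39, 12] -> [39] and [12]
    Merge: [39] + [12] -> [12, 39]
    Split: [24, 44] -> [24] and [44]
    Merge: [24] + [44] -> [24, 44]
  Merge: [12, 39] + [24, 44] -> [12, 24, 39, 44]
  Split: [47, 30, 14, 33] -> [47, 30] and [14, 33]
    Split: [47, 30] -> [47] and [30]
    Merge: [47] + [30] -> [30, 47]
    Split: [14, 33] -> [14] and [33]
    Merge: [14] + [33] -> [14, 33]
  Merge: [30, 47] + [14, 33] -> [14, 30, 33, 47]
Merge: [12, 24, 39, 44] + [14, 30, 33, 47] -> [12, 14, 24, 30, 33, 39, 44, 47]

Final sorted array: [12, 14, 24, 30, 33, 39, 44, 47]

The merge sort proceeds by recursively splitting the array and merging sorted halves.
After all merges, the sorted array is [12, 14, 24, 30, 33, 39, 44, 47].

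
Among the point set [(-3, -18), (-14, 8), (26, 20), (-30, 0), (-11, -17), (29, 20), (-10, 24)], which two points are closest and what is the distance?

Computing all pairwise distances among 7 points:

d((-3, -18), (-14, 8)) = 28.2312
d((-3, -18), (26, 20)) = 47.8017
d((-3, -18), (-30, 0)) = 32.45
d((-3, -18), (-11, -17)) = 8.0623
d((-3, -18), (29, 20)) = 49.679
d((-3, -18), (-10, 24)) = 42.5793
d((-14, 8), (26, 20)) = 41.7612
d((-14, 8), (-30, 0)) = 17.8885
d((-14, 8), (-11, -17)) = 25.1794
d((-14, 8), (29, 20)) = 44.643
d((-14, 8), (-10, 24)) = 16.4924
d((26, 20), (-30, 0)) = 59.4643
d((26, 20), (-11, -17)) = 52.3259
d((26, 20), (29, 20)) = 3.0 <-- minimum
d((26, 20), (-10, 24)) = 36.2215
d((-30, 0), (-11, -17)) = 25.4951
d((-30, 0), (29, 20)) = 62.2977
d((-30, 0), (-10, 24)) = 31.241
d((-11, -17), (29, 20)) = 54.4885
d((-11, -17), (-10, 24)) = 41.0122
d((29, 20), (-10, 24)) = 39.2046

Closest pair: (26, 20) and (29, 20) with distance 3.0

The closest pair is (26, 20) and (29, 20) with Euclidean distance 3.0. For 7 points, brute-force pairwise comparison is shown above. For large n, the divide-and-conquer algorithm (sort by x, recurse on halves, check the dividing strip) achieves O(n log n).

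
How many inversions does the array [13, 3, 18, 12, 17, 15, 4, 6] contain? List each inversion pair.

Finding inversions in [13, 3, 18, 12, 17, 15, 4, 6]:

(0, 1): arr[0]=13 > arr[1]=3
(0, 3): arr[0]=13 > arr[3]=12
(0, 6): arr[0]=13 > arr[6]=4
(0, 7): arr[0]=13 > arr[7]=6
(2, 3): arr[2]=18 > arr[3]=12
(2, 4): arr[2]=18 > arr[4]=17
(2, 5): arr[2]=18 > arr[5]=15
(2, 6): arr[2]=18 > arr[6]=4
(2, 7): arr[2]=18 > arr[7]=6
(3, 6): arr[3]=12 > arr[6]=4
(3, 7): arr[3]=12 > arr[7]=6
(4, 5): arr[4]=17 > arr[5]=15
(4, 6): arr[4]=17 > arr[6]=4
(4, 7): arr[4]=17 > arr[7]=6
(5, 6): arr[5]=15 > arr[6]=4
(5, 7): arr[5]=15 > arr[7]=6

Total inversions: 16

The array has 16 inversion(s): (0,1), (0,3), (0,6), (0,7), (2,3), (2,4), (2,5), (2,6), (2,7), (3,6), (3,7), (4,5), (4,6), (4,7), (5,6), (5,7). Each pair (i,j) satisfies i < j and arr[i] > arr[j].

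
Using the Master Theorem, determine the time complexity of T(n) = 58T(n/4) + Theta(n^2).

Master Theorem for T(n) = 58T(n/4) + O(n^2):

a = 58, b = 4, c = 2
log_b(a) = log_4(58) = 2.9290

Case 1: c = 2 < log_4(58) = 2.9290
T(n) = O(n^(log_4 58))

For T(n) = 58T(n/4) + O(n^2): log_4(58) = 2.9290. This is Case 1 of the Master Theorem (c < log_b(a), work dominated by leaves), giving O(n^(log_4 58)).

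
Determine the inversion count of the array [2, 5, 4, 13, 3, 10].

Finding inversions in [2, 5, 4, 13, 3, 10]:

(1, 2): arr[1]=5 > arr[2]=4
(1, 4): arr[1]=5 > arr[4]=3
(2, 4): arr[2]=4 > arr[4]=3
(3, 4): arr[3]=13 > arr[4]=3
(3, 5): arr[3]=13 > arr[5]=10

Total inversions: 5

The array has 5 inversion(s): (1,2), (1,4), (2,4), (3,4), (3,5). Each pair (i,j) satisfies i < j and arr[i] > arr[j].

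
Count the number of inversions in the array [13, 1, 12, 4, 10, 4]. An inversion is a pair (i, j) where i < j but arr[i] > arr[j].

Finding inversions in [13, 1, 12, 4, 10, 4]:

(0, 1): arr[0]=13 > arr[1]=1
(0, 2): arr[0]=13 > arr[2]=12
(0, 3): arr[0]=13 > arr[3]=4
(0, 4): arr[0]=13 > arr[4]=10
(0, 5): arr[0]=13 > arr[5]=4
(2, 3): arr[2]=12 > arr[3]=4
(2, 4): arr[2]=12 > arr[4]=10
(2, 5): arr[2]=12 > arr[5]=4
(4, 5): arr[4]=10 > arr[5]=4

Total inversions: 9

The array has 9 inversion(s): (0,1), (0,2), (0,3), (0,4), (0,5), (2,3), (2,4), (2,5), (4,5). Each pair (i,j) satisfies i < j and arr[i] > arr[j].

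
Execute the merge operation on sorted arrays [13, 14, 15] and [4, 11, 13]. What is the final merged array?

Merging process:

Compare 13 vs 4: take 4 from right. Merged: [4]
Compare 13 vs 11: take 11 from right. Merged: [4, 11]
Compare 13 vs 13: take 13 from left. Merged: [4, 11, 13]
Compare 14 vs 13: take 13 from right. Merged: [4, 11, 13, 13]
Append remaining from left: [14, 15]. Merged: [4, 11, 13, 13, 14, 15]

Final merged array: [4, 11, 13, 13, 14, 15]
Total comparisons: 4

The merged array is [4, 11, 13, 13, 14, 15], requiring 4 comparisons. The merge step runs in O(n) time where n is the total number of elements.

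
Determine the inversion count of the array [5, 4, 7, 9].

Finding inversions in [5, 4, 7, 9]:

(0, 1): arr[0]=5 > arr[1]=4

Total inversions: 1

The array has 1 inversion(s): (0,1). Each pair (i,j) satisfies i < j and arr[i] > arr[j].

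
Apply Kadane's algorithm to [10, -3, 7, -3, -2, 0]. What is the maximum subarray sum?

Using Kadane's algorithm on [10, -3, 7, -3, -2, 0]:

Scanning through the array:
Position 1 (value -3): max_ending_here = 7, max_so_far = 10
Position 2 (value 7): max_ending_here = 14, max_so_far = 14
Position 3 (value -3): max_ending_here = 11, max_so_far = 14
Position 4 (value -2): max_ending_here = 9, max_so_far = 14
Position 5 (value 0): max_ending_here = 9, max_so_far = 14

Maximum subarray: [10, -3, 7]
Maximum sum: 14

The maximum subarray is [10, -3, 7] with sum 14. This subarray runs from index 0 to index 2.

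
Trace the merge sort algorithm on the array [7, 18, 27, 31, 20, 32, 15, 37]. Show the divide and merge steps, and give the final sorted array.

Merge sort trace:

Split: [7, 18, 27, 31, 20, 32, 15, 37] -> [7, 18, 27, 31] and [20, 32, 15, 37]
  Split: [7, 18, 27, 31] -> [7, 18] and [27, 31]
    Split: [7, 18] -> [7] and [18]
    Merge: [7] + [18] -> [7, 18]
    Split: [27, 31] -> [27] and [31]
    Merge: [27] + [31] -> [27, 31]
  Merge: [7, 18] + [27, 31] -> [7, 18, 27, 31]
  Split: [20, 32, 15, 37] -> [20, 32] and [15, 37]
    Split: [20, 32] -> [20] and [32]
    Merge: [20] + [32] -> [20, 32]
    Split: [15, 37] -> [15] and [37]
    Merge: [15] + [37] -> [15, 37]
  Merge: [20, 32] + [15, 37] -> [15, 20, 32, 37]
Merge: [7, 18, 27, 31] + [15, 20, 32, 37] -> [7, 15, 18, 20, 27, 31, 32, 37]

Final sorted array: [7, 15, 18, 20, 27, 31, 32, 37]

The merge sort proceeds by recursively splitting the array and merging sorted halves.
After all merges, the sorted array is [7, 15, 18, 20, 27, 31, 32, 37].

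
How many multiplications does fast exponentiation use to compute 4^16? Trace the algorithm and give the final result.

Computing 4^16 by squaring (build up from 4^1; each line after the first costs one multiplication):

4^1 = 4
4^2 = (4^1)^2 = 4^2 = 16
4^4 = (4^2)^2 = 16^2 = 256
4^8 = (4^4)^2 = 256^2 = 65536
4^16 = (4^8)^2 = 65536^2 = 4294967296

Result: 4294967296
Multiplications needed: 4 (4 lines after 4^1)

4^16 = 4294967296. Using exponentiation by squaring, this requires 4 multiplications. The key idea: if the exponent is even, square the half-power; if odd, multiply by the base once.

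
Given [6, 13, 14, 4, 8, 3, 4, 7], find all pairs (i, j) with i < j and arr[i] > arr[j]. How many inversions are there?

Finding inversions in [6, 13, 14, 4, 8, 3, 4, 7]:

(0, 3): arr[0]=6 > arr[3]=4
(0, 5): arr[0]=6 > arr[5]=3
(0, 6): arr[0]=6 > arr[6]=4
(1, 3): arr[1]=13 > arr[3]=4
(1, 4): arr[1]=13 > arr[4]=8
(1, 5): arr[1]=13 > arr[5]=3
(1, 6): arr[1]=13 > arr[6]=4
(1, 7): arr[1]=13 > arr[7]=7
(2, 3): arr[2]=14 > arr[3]=4
(2, 4): arr[2]=14 > arr[4]=8
(2, 5): arr[2]=14 > arr[5]=3
(2, 6): arr[2]=14 > arr[6]=4
(2, 7): arr[2]=14 > arr[7]=7
(3, 5): arr[3]=4 > arr[5]=3
(4, 5): arr[4]=8 > arr[5]=3
(4, 6): arr[4]=8 > arr[6]=4
(4, 7): arr[4]=8 > arr[7]=7

Total inversions: 17

The array has 17 inversion(s): (0,3), (0,5), (0,6), (1,3), (1,4), (1,5), (1,6), (1,7), (2,3), (2,4), (2,5), (2,6), (2,7), (3,5), (4,5), (4,6), (4,7). Each pair (i,j) satisfies i < j and arr[i] > arr[j].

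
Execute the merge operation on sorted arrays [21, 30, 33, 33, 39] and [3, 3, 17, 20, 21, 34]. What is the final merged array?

Merging process:

Compare 21 vs 3: take 3 from right. Merged: [3]
Compare 21 vs 3: take 3 from right. Merged: [3, 3]
Compare 21 vs 17: take 17 from right. Merged: [3, 3, 17]
Compare 21 vs 20: take 20 from right. Merged: [3, 3, 17, 20]
Compare 21 vs 21: take 21 from left. Merged: [3, 3, 17, 20, 21]
Compare 30 vs 21: take 21 from right. Merged: [3, 3, 17, 20, 21, 21]
Compare 30 vs 34: take 30 from left. Merged: [3, 3, 17, 20, 21, 21, 30]
Compare 33 vs 34: take 33 from left. Merged: [3, 3, 17, 20, 21, 21, 30, 33]
Compare 33 vs 34: take 33 from left. Merged: [3, 3, 17, 20, 21, 21, 30, 33, 33]
Compare 39 vs 34: take 34 from right. Merged: [3, 3, 17, 20, 21, 21, 30, 33, 33, 34]
Append remaining from left: [39]. Merged: [3, 3, 17, 20, 21, 21, 30, 33, 33, 34, 39]

Final merged array: [3, 3, 17, 20, 21, 21, 30, 33, 33, 34, 39]
Total comparisons: 10

The merged array is [3, 3, 17, 20, 21, 21, 30, 33, 33, 34, 39], requiring 10 comparisons. The merge step runs in O(n) time where n is the total number of elements.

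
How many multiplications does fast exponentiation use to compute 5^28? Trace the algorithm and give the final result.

Computing 5^28 by squaring (build up from 5^1; each line after the first costs one multiplication):

5^1 = 5
5^2 = (5^1)^2 = 5^2 = 25
5^3 = 5 * 5^2 = 5 * 25 = 125
5^6 = (5^3)^2 = 125^2 = 15625
5^7 = 5 * 5^6 = 5 * 15625 = 78125
5^14 = (5^7)^2 = 78125^2 = 6103515625
5^28 = (5^14)^2 = 6103515625^2 = 37252902984619140625

Result: 37252902984619140625
Multiplications needed: 6 (6 lines after 5^1)

5^28 = 37252902984619140625. Using exponentiation by squaring, this requires 6 multiplications. The key idea: if the exponent is even, square the half-power; if odd, multiply by the base once.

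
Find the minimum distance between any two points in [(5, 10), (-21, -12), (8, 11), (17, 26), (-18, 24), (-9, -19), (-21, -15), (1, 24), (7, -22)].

Computing all pairwise distances among 9 points:

d((5, 10), (-21, -12)) = 34.0588
d((5, 10), (8, 11)) = 3.1623
d((5, 10), (17, 26)) = 20.0
d((5, 10), (-18, 24)) = 26.9258
d((5, 10), (-9, -19)) = 32.2025
d((5, 10), (-21, -15)) = 36.0694
d((5, 10), (1, 24)) = 14.5602
d((5, 10), (7, -22)) = 32.0624
d((-21, -12), (8, 11)) = 37.0135
d((-21, -12), (17, 26)) = 53.7401
d((-21, -12), (-18, 24)) = 36.1248
d((-21, -12), (-9, -19)) = 13.8924
d((-21, -12), (-21, -15)) = 3.0 <-- minimum
d((-21, -12), (1, 24)) = 42.19
d((-21, -12), (7, -22)) = 29.7321
d((8, 11), (17, 26)) = 17.4929
d((8, 11), (-18, 24)) = 29.0689
d((8, 11), (-9, -19)) = 34.4819
d((8, 11), (-21, -15)) = 38.9487
d((8, 11), (1, 24)) = 14.7648
d((8, 11), (7, -22)) = 33.0151
d((17, 26), (-18, 24)) = 35.0571
d((17, 26), (-9, -19)) = 51.9711
d((17, 26), (-21, -15)) = 55.9017
d((17, 26), (1, 24)) = 16.1245
d((17, 26), (7, -22)) = 49.0306
d((-18, 24), (-9, -19)) = 43.9318
d((-18, 24), (-21, -15)) = 39.1152
d((-18, 24), (1, 24)) = 19.0
d((-18, 24), (7, -22)) = 52.3546
d((-9, -19), (-21, -15)) = 12.6491
d((-9, -19), (1, 24)) = 44.1475
d((-9, -19), (7, -22)) = 16.2788
d((-21, -15), (1, 24)) = 44.7772
d((-21, -15), (7, -22)) = 28.8617
d((1, 24), (7, -22)) = 46.3897

Closest pair: (-21, -12) and (-21, -15) with distance 3.0

The closest pair is (-21, -12) and (-21, -15) with Euclidean distance 3.0. For 9 points, brute-force pairwise comparison is shown above. For large n, the divide-and-conquer algorithm (sort by x, recurse on halves, check the dividing strip) achieves O(n log n).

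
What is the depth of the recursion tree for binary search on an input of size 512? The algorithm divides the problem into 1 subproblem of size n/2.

For divide and conquer with division factor 2:

Problem sizes at each level:
Level 0: 512
Level 1: 256
Level 2: 128
Level 3: 64
Level 4: 32
Level 5: 16
Level 6: 8
Level 7: 4
Level 8: 2
Level 9: 1

The root is level 0 and the size-1 base case is level 9 (the tree spans levels 0 through 9, i.e. 10 levels counting the root), so the depth is the number of divisions: log_2(512) = 9

The recursion tree depth is log_2(512) = 9. At each level, the problem size is divided by 2, so it takes 9 divisions to reduce to a base case of size 1. The algorithm makes 1 recursive call at each level.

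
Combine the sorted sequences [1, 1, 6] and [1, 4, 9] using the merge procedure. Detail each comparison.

Merging process:

Compare 1 vs 1: take 1 from left. Merged: [1]
Compare 1 vs 1: take 1 from left. Merged: [1, 1]
Compare 6 vs 1: take 1 from right. Merged: [1, 1, 1]
Compare 6 vs 4: take 4 from right. Merged: [1, 1, 1, 4]
Compare 6 vs 9: take 6 from left. Merged: [1, 1, 1, 4, 6]
Append remaining from right: [9]. Merged: [1, 1, 1, 4, 6, 9]

Final merged array: [1, 1, 1, 4, 6, 9]
Total comparisons: 5

The merged array is [1, 1, 1, 4, 6, 9], requiring 5 comparisons. The merge step runs in O(n) time where n is the total number of elements.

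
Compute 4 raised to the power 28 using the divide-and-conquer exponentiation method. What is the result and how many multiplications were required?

Computing 4^28 by squaring (build up from 4^1; each line after the first costs one multiplication):

4^1 = 4
4^2 = (4^1)^2 = 4^2 = 16
4^3 = 4 * 4^2 = 4 * 16 = 64
4^6 = (4^3)^2 = 64^2 = 4096
4^7 = 4 * 4^6 = 4 * 4096 = 16384
4^14 = (4^7)^2 = 16384^2 = 268435456
4^28 = (4^14)^2 = 268435456^2 = 72057594037927936

Result: 72057594037927936
Multiplications needed: 6 (6 lines after 4^1)

4^28 = 72057594037927936. Using exponentiation by squaring, this requires 6 multiplications. The key idea: if the exponent is even, square the half-power; if odd, multiply by the base once.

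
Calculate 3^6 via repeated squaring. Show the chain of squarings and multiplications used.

Computing 3^6 by squaring (build up from 3^1; each line after the first costs one multiplication):

3^1 = 3
3^2 = (3^1)^2 = 3^2 = 9
3^3 = 3 * 3^2 = 3 * 9 = 27
3^6 = (3^3)^2 = 27^2 = 729

Result: 729
Multiplications needed: 3 (3 lines after 3^1)

3^6 = 729. Using exponentiation by squaring, this requires 3 multiplications. The key idea: if the exponent is even, square the half-power; if odd, multiply by the base once.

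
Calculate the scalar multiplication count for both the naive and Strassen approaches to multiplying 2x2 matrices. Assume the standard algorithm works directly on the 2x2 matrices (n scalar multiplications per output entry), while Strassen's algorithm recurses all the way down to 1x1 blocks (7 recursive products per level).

Matrix multiplication for 2x2 matrices:

Standard algorithm: 2^3 = 8 multiplications
Strassen's algorithm: 7^(log2(2)) = 7^1 = 7 multiplications
Savings: 8 - 7 = 1 multiplications

Standard: 8 multiplications (2^3). Strassen: 7 multiplications (7^1). Strassen reduces 8 recursive multiplications to 7 at each level.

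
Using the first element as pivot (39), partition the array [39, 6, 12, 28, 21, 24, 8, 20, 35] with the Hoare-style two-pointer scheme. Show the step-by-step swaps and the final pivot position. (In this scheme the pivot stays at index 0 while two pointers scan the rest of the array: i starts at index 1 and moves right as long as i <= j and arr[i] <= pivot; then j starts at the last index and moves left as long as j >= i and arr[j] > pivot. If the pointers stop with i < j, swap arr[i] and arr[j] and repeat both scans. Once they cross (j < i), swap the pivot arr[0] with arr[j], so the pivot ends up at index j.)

Hoare-style two-pointer partition with pivot = 39:

Initial array: [39, 6, 12, 28, 21, 24, 8, 20, 35]

Pointers start at i = 1, j = 8.
i ends at 9, j ends at 8: the pointers have crossed (j < i), so scanning stops.

Swap pivot arr[0] with arr[8] to place pivot at position 8: [35, 6, 12, 28, 21, 24, 8, 20, 39]
Pivot position: 8

After partitioning with pivot 39, the array becomes [35, 6, 12, 28, 21, 24, 8, 20, 39]. The pivot is placed at index 8. All elements to the left of the pivot are <= 39, and all elements to the right are > 39.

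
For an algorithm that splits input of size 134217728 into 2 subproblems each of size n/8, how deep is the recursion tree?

For divide and conquer with division factor 8:

Problem sizes at each level:
Level 0: 134217728
Level 1: 16777216
Level 2: 2097152
Level 3: 262144
Level 4: 32768
Level 5: 4096
Level 6: 512
Level 7: 64
Level 8: 8
Level 9: 1

The root is level 0 and the size-1 base case is level 9 (the tree spans levels 0 through 9, i.e. 10 levels counting the root), so the depth is the number of divisions: log_8(134217728) = 9

The recursion tree depth is log_8(134217728) = 9. At each level, the problem size is divided by 8, so it takes 9 divisions to reduce to a base case of size 1. The algorithm makes 2 recursive calls at each level.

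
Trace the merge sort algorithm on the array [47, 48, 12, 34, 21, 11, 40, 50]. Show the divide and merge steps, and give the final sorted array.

Merge sort trace:

Split: [47, 48, 12, 34, 21, 11, 40, 50] -> [47, 48, 12, 34] and [21, 11, 40, 50]
  Split: [47, 48, 12, 34] -> [47, 48] and [12, 34]
    Split: [47, 48] -> [47] and [48]
    Merge: [47] + [48] -> [47, 48]
    Split: [12, 34] -> [12] and [34]
    Merge: [12] + [34] -> [12, 34]
  Merge: [47, 48] + [12, 34] -> [12, 34, 47, 48]
  Split: [21, 11, 40, 50] -> [21, 11] and [40, 50]
    Split: [21, 11] -> [21] and [11]
    Merge: [21] + [11] -> [11, 21]
    Split: [40, 50] -> [40] and [50]
    Merge: [40] + [50] -> [40, 50]
  Merge: [11, 21] + [40, 50] -> [11, 21, 40, 50]
Merge: [12, 34, 47, 48] + [11, 21, 40, 50] -> [11, 12, 21, 34, 40, 47, 48, 50]

Final sorted array: [11, 12, 21, 34, 40, 47, 48, 50]

The merge sort proceeds by recursively splitting the array and merging sorted halves.
After all merges, the sorted array is [11, 12, 21, 34, 40, 47, 48, 50].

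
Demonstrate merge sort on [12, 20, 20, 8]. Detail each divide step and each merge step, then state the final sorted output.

Merge sort trace:

Split: [12, 20, 20, 8] -> [12, 20] and [20, 8]
  Split: [12, 20] -> [12] and [20]
  Merge: [12] + [20] -> [12, 20]
  Split: [20, 8] -> [20] and [8]
  Merge: [20] + [8] -> [8, 20]
Merge: [12, 20] + [8, 20] -> [8, 12, 20, 20]

Final sorted array: [8, 12, 20, 20]

The merge sort proceeds by recursively splitting the array and merging sorted halves.
After all merges, the sorted array is [8, 12, 20, 20].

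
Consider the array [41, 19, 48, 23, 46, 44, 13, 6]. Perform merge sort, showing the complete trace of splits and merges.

Merge sort trace:

Split: [41, 19, 48, 23, 46, 44, 13, 6] -> [41, 19, 48, 23] and [46, 44, 13, 6]
  Split: [41, 19, 48, 23] -> [41, 19] and [48, 23]
    Split: [41, 19] -> [41] and [19]
    Merge: [41] + [19] -> [19, 41]
    Split: [48, 23] -> [48] and [23]
    Merge: [48] + [23] -> [23, 48]
  Merge: [19, 41] + [23, 48] -> [19, 23, 41, 48]
  Split: [46, 44, 13, 6] -> [46, 44] and [13, 6]
    Split: [46, 44] -> [46] and [44]
    Merge: [46] + [44] -> [44, 46]
    Split: [13, 6] -> [13] and [6]
    Merge: [13] + [6] -> [6, 13]
  Merge: [44, 46] + [6, 13] -> [6, 13, 44, 46]
Merge: [19, 23, 41, 48] + [6, 13, 44, 46] -> [6, 13, 19, 23, 41, 44, 46, 48]

Final sorted array: [6, 13, 19, 23, 41, 44, 46, 48]

The merge sort proceeds by recursively splitting the array and merging sorted halves.
After all merges, the sorted array is [6, 13, 19, 23, 41, 44, 46, 48].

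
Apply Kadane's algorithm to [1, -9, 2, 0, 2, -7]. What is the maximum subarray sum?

Using Kadane's algorithm on [1, -9, 2, 0, 2, -7]:

Scanning through the array:
Position 1 (value -9): max_ending_here = -8, max_so_far = 1
Position 2 (value 2): max_ending_here = 2, max_so_far = 2
Position 3 (value 0): max_ending_here = 2, max_so_far = 2
Position 4 (value 2): max_ending_here = 4, max_so_far = 4
Position 5 (value -7): max_ending_here = -3, max_so_far = 4

Maximum subarray: [2, 0, 2]
Maximum sum: 4

The maximum subarray is [2, 0, 2] with sum 4. This subarray runs from index 2 to index 4.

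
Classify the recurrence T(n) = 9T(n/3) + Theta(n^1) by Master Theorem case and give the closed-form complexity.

Master Theorem for T(n) = 9T(n/3) + O(n^1):

a = 9, b = 3, c = 1
log_b(a) = log_3(9) = 2.0000

Case 1: c = 1 < log_3(9) = 2.0000
T(n) = O(n^(log_3 9)) = O(n^2)

For T(n) = 9T(n/3) + O(n^1): log_3(9) = 2.0000. This is Case 1 of the Master Theorem (c < log_b(a), work dominated by leaves), giving O(n^2).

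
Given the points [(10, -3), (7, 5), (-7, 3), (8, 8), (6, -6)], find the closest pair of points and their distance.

Computing all pairwise distances among 5 points:

d((10, -3), (7, 5)) = 8.544
d((10, -3), (-7, 3)) = 18.0278
d((10, -3), (8, 8)) = 11.1803
d((10, -3), (6, -6)) = 5.0
d((7, 5), (-7, 3)) = 14.1421
d((7, 5), (8, 8)) = 3.1623 <-- minimum
d((7, 5), (6, -6)) = 11.0454
d((-7, 3), (8, 8)) = 15.8114
d((-7, 3), (6, -6)) = 15.8114
d((8, 8), (6, -6)) = 14.1421

Closest pair: (7, 5) and (8, 8) with distance 3.1623

The closest pair is (7, 5) and (8, 8) with Euclidean distance 3.1623. For 5 points, brute-force pairwise comparison is shown above. For large n, the divide-and-conquer algorithm (sort by x, recurse on halves, check the dividing strip) achieves O(n log n).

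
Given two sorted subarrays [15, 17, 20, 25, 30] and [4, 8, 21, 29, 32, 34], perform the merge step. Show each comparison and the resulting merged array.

Merging process:

Compare 15 vs 4: take 4 from right. Merged: [4]
Compare 15 vs 8: take 8 from right. Merged: [4, 8]
Compare 15 vs 21: take 15 from left. Merged: [4, 8, 15]
Compare 17 vs 21: take 17 from left. Merged: [4, 8, 15, 17]
Compare 20 vs 21: take 20 from left. Merged: [4, 8, 15, 17, 20]
Compare 25 vs 21: take 21 from right. Merged: [4, 8, 15, 17, 20, 21]
Compare 25 vs 29: take 25 from left. Merged: [4, 8, 15, 17, 20, 21, 25]
Compare 30 vs 29: take 29 from right. Merged: [4, 8, 15, 17, 20, 21, 25, 29]
Compare 30 vs 32: take 30 from left. Merged: [4, 8, 15, 17, 20, 21, 25, 29, 30]
Append remaining from right: [32, 34]. Merged: [4, 8, 15, 17, 20, 21, 25, 29, 30, 32, 34]

Final merged array: [4, 8, 15, 17, 20, 21, 25, 29, 30, 32, 34]
Total comparisons: 9

The merged array is [4, 8, 15, 17, 20, 21, 25, 29, 30, 32, 34], requiring 9 comparisons. The merge step runs in O(n) time where n is the total number of elements.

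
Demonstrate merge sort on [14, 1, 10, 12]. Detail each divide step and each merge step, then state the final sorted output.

Merge sort trace:

Split: [14, 1, 10, 12] -> [14, 1] and [10, 12]
  Split: [14, 1] -> [14] and [1]
  Merge: [14] + [1] -> [1, 14]
  Split: [10, 12] -> [10] and [12]
  Merge: [10] + [12] -> [10, 12]
Merge: [1, 14] + [10, 12] -> [1, 10, 12, 14]

Final sorted array: [1, 10, 12, 14]

The merge sort proceeds by recursively splitting the array and merging sorted halves.
After all merges, the sorted array is [1, 10, 12, 14].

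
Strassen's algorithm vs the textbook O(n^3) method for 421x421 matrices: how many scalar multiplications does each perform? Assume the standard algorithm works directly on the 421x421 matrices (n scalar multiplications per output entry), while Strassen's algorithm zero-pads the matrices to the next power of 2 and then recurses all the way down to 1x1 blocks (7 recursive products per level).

Matrix multiplication for 421x421 matrices:

Strassen's algorithm requires power-of-2 dimensions. Pad 421x421 to 512x512 (next power of 2).

Standard algorithm: 421^3 = 74618461 multiplications
Strassen's algorithm: 7^(log2(512)) = 7^9 = 40353607 multiplications
Savings: 74618461 - 40353607 = 34264854 multiplications

Standard: 74618461 multiplications (421^3). Strassen: 40353607 multiplications (7^9, after padding to 512x512). Strassen reduces 8 recursive multiplications to 7 at each level.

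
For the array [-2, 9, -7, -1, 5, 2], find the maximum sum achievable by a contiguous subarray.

Using Kadane's algorithm on [-2, 9, -7, -1, 5, 2]:

Scanning through the array:
Position 1 (value 9): max_ending_here = 9, max_so_far = 9
Position 2 (value -7): max_ending_here = 2, max_so_far = 9
Position 3 (value -1): max_ending_here = 1, max_so_far = 9
Position 4 (value 5): max_ending_here = 6, max_so_far = 9
Position 5 (value 2): max_ending_here = 8, max_so_far = 9

Maximum subarray: [9]
Maximum sum: 9

The maximum subarray is [9] with sum 9. This subarray runs from index 1 to index 1.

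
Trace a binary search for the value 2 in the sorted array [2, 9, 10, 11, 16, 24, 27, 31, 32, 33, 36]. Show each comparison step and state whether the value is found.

Binary search for 2 in [2, 9, 10, 11, 16, 24, 27, 31, 32, 33, 36]:

lo=0, hi=10, mid=5, arr[mid]=24 -> 24 > 2, search left half
lo=0, hi=4, mid=2, arr[mid]=10 -> 10 > 2, search left half
lo=0, hi=1, mid=0, arr[mid]=2 -> Found target at index 0!

Binary search finds 2 at index 0 after 3 comparisons. The search repeatedly halves the search space by comparing with the middle element.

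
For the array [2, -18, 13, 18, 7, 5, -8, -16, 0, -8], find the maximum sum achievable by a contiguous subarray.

Using Kadane's algorithm on [2, -18, 13, 18, 7, 5, -8, -16, 0, -8]:

Scanning through the array:
Position 1 (value -18): max_ending_here = -16, max_so_far = 2
Position 2 (value 13): max_ending_here = 13, max_so_far = 13
Position 3 (value 18): max_ending_here = 31, max_so_far = 31
Position 4 (value 7): max_ending_here = 38, max_so_far = 38
Position 5 (value 5): max_ending_here = 43, max_so_far = 43
Position 6 (value -8): max_ending_here = 35, max_so_far = 43
Position 7 (value -16): max_ending_here = 19, max_so_far = 43
Position 8 (value 0): max_ending_here = 19, max_so_far = 43
Position 9 (value -8): max_ending_here = 11, max_so_far = 43

Maximum subarray: [13, 18, 7, 5]
Maximum sum: 43

The maximum subarray is [13, 18, 7, 5] with sum 43. This subarray runs from index 2 to index 5.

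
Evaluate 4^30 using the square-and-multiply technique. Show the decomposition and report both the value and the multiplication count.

Computing 4^30 by squaring (build up from 4^1; each line after the first costs one multiplication):

4^1 = 4
4^2 = (4^1)^2 = 4^2 = 16
4^3 = 4 * 4^2 = 4 * 16 = 64
4^6 = (4^3)^2 = 64^2 = 4096
4^7 = 4 * 4^6 = 4 * 4096 = 16384
4^14 = (4^7)^2 = 16384^2 = 268435456
4^15 = 4 * 4^14 = 4 * 268435456 = 1073741824
4^30 = (4^15)^2 = 1073741824^2 = 1152921504606846976

Result: 1152921504606846976
Multiplications needed: 7 (7 lines after 4^1)

4^30 = 1152921504606846976. Using exponentiation by squaring, this requires 7 multiplications. The key idea: if the exponent is even, square the half-power; if odd, multiply by the base once.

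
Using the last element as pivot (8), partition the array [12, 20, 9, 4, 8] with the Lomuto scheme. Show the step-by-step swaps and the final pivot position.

Lomuto partition with pivot = 8:

Initial array: [12, 20, 9, 4, 8]

arr[0]=12 > 8: no swap
arr[1]=20 > 8: no swap
arr[2]=9 > 8: no swap
arr[3]=4 <= 8: swap with position 0, array becomes [4, 20, 9, 12, 8]

Place pivot at position 1: [4, 8, 9, 12, 20]
Pivot position: 1

After partitioning with pivot 8, the array becomes [4, 8, 9, 12, 20]. The pivot is placed at index 1. All elements to the left of the pivot are <= 8, and all elements to the right are > 8.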